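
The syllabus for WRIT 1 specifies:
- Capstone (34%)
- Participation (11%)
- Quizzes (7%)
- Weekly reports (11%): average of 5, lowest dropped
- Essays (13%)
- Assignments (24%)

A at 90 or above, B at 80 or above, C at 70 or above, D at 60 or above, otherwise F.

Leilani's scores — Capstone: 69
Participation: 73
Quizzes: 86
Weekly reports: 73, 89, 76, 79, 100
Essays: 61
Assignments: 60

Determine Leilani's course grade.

Weekly reports: drop 73 → average of remaining 4 = 344/4 = 86
Weighted total:
  Capstone 69 × 0.34 = 23.46
  Participation 73 × 0.11 = 8.03
  Quizzes 86 × 0.07 = 6.02
  Weekly reports 86 × 0.11 = 9.46
  Essays 61 × 0.13 = 7.93
  Assignments 60 × 0.24 = 14.4
Sum = 69.3
69.3 is ≥ 60 and < 70 → D

D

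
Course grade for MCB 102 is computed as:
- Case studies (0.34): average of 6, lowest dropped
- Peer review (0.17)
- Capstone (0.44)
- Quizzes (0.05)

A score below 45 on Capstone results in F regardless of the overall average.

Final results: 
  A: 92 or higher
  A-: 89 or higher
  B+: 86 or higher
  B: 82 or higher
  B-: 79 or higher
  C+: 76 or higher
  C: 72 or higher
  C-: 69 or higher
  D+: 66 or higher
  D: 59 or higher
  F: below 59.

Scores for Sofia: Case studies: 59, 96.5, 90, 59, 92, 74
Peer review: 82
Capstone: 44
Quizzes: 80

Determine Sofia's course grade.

Case studies: drop 59 → average of remaining 5 = 411.5/5 = 82.3
Capstone score 44 < 45: minimum not met.
Weighted total:
  Case studies 82.3 × 0.34 = 27.982
  Peer review 82 × 0.17 = 13.94
  Capstone 44 × 0.44 = 19.36
  Quizzes 80 × 0.05 = 4
Sum = 65.282
Because the Capstone minimum was not met, the result is F.

F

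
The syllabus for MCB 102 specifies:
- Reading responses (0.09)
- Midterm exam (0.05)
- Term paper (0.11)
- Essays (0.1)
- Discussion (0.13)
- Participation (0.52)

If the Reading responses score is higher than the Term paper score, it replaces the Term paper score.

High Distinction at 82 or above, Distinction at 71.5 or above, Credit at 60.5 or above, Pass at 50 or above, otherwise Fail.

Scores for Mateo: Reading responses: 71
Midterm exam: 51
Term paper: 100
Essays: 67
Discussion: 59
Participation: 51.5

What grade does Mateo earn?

Credit

Reading responses (71) ≤ Term paper (100), so Term paper stays at 100.
Weighted total:
  Reading responses 71 × 0.09 = 6.39
  Midterm exam 51 × 0.05 = 2.55
  Term paper 100 × 0.11 = 11
  Essays 67 × 0.1 = 6.7
  Discussion 59 × 0.13 = 7.67
  Participation 51.5 × 0.52 = 26.78
Sum = 61.09
61.09 is ≥ 60.5 and < 71.5 → Credit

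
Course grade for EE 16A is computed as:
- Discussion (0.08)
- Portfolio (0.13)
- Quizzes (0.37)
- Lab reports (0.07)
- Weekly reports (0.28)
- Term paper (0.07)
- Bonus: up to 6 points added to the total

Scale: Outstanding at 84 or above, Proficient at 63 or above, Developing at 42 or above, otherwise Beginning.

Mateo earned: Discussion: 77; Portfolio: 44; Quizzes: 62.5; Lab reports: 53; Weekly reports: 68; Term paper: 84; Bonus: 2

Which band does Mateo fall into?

Weighted total:
  Discussion 77 × 0.08 = 6.16
  Portfolio 44 × 0.13 = 5.72
  Quizzes 62.5 × 0.37 = 23.125
  Lab reports 53 × 0.07 = 3.71
  Weekly reports 68 × 0.28 = 19.04
  Term paper 84 × 0.07 = 5.88
Sum = 63.635
Bonus: 63.635 + 2 = 65.635
65.635 is ≥ 63 and < 84 → Proficient

Proficient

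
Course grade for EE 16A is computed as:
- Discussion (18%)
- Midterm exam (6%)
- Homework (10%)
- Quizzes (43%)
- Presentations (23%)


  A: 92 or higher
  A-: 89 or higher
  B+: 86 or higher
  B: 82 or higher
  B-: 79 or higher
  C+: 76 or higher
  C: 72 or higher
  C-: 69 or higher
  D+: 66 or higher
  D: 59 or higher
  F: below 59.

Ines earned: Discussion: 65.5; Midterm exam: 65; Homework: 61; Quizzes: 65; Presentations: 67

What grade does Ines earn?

Weighted total:
  Discussion 65.5 × 0.18 = 11.79
  Midterm exam 65 × 0.06 = 3.9
  Homework 61 × 0.1 = 6.1
  Quizzes 65 × 0.43 = 27.95
  Presentations 67 × 0.23 = 15.41
Sum = 65.15
65.15 is ≥ 59 and < 66 → D

D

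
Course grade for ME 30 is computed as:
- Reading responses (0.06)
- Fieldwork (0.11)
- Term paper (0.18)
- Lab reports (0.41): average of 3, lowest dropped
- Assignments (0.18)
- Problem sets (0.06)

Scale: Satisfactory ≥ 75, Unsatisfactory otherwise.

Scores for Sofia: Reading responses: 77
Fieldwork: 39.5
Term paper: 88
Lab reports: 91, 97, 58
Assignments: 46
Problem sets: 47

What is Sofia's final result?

Lab reports: drop 58 → average of remaining 2 = 188/2 = 94
Weighted total:
  Reading responses 77 × 0.06 = 4.62
  Fieldwork 39.5 × 0.11 = 4.345
  Term paper 88 × 0.18 = 15.84
  Lab reports 94 × 0.41 = 38.54
  Assignments 46 × 0.18 = 8.28
  Problem sets 47 × 0.06 = 2.82
Sum = 74.445
74.445 < 75 → Unsatisfactory

Unsatisfactory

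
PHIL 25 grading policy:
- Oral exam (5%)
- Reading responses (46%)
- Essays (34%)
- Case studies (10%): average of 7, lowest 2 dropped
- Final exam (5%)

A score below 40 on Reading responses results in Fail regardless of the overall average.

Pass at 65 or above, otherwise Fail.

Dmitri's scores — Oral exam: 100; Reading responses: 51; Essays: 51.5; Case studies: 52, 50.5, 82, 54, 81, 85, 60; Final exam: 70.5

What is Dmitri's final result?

Case studies: drop 50.5, 52 → average of remaining 5 = 362/5 = 72.4
Reading responses score 51 ≥ 40: minimum met.
Weighted total:
  Oral exam 100 × 0.05 = 5
  Reading responses 51 × 0.46 = 23.46
  Essays 51.5 × 0.34 = 17.51
  Case studies 72.4 × 0.1 = 7.24
  Final exam 70.5 × 0.05 = 3.525
Sum = 56.735
56.735 < 65 → Fail

Fail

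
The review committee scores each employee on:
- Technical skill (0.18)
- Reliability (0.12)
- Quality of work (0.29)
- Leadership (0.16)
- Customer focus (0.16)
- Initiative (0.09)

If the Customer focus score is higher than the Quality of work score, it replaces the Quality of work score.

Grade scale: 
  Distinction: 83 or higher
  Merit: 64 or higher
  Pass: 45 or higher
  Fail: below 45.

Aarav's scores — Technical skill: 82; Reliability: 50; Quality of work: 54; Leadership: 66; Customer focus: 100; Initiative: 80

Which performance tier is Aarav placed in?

Customer focus (100) > Quality of work (54), so Quality of work counts as 100.
Weighted total:
  Technical skill 82 × 0.18 = 14.76
  Reliability 50 × 0.12 = 6
  Quality of work 100 × 0.29 = 29
  Leadership 66 × 0.16 = 10.56
  Customer focus 100 × 0.16 = 16
  Initiative 80 × 0.09 = 7.2
Sum = 83.52
83.52 ≥ 83 → Distinction

Distinction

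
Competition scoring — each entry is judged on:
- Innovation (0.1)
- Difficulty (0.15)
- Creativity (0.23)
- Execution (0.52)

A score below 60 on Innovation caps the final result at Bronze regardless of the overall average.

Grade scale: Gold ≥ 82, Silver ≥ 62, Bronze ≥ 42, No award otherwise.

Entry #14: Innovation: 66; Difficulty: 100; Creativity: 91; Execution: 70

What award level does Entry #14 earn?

Innovation score 66 ≥ 60: minimum met.
Weighted total:
  Innovation 66 × 0.1 = 6.6
  Difficulty 100 × 0.15 = 15
  Creativity 91 × 0.23 = 20.93
  Execution 70 × 0.52 = 36.4
Sum = 78.93
78.93 is ≥ 62 and < 82 → Silver

Silver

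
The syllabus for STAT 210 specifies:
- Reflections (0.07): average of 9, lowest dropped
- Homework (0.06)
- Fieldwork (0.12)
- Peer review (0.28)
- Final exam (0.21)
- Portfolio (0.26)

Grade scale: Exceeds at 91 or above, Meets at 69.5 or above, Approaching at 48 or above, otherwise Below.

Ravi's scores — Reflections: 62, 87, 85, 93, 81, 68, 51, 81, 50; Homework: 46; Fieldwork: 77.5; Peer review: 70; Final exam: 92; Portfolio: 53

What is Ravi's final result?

Reflections: drop 50 → average of remaining 8 = 608/8 = 76
Weighted total:
  Reflections 76 × 0.07 = 5.32
  Homework 46 × 0.06 = 2.76
  Fieldwork 77.5 × 0.12 = 9.3
  Peer review 70 × 0.28 = 19.6
  Final exam 92 × 0.21 = 19.32
  Portfolio 53 × 0.26 = 13.78
Sum = 70.08
70.08 is ≥ 69.5 and < 91 → Meets

Meets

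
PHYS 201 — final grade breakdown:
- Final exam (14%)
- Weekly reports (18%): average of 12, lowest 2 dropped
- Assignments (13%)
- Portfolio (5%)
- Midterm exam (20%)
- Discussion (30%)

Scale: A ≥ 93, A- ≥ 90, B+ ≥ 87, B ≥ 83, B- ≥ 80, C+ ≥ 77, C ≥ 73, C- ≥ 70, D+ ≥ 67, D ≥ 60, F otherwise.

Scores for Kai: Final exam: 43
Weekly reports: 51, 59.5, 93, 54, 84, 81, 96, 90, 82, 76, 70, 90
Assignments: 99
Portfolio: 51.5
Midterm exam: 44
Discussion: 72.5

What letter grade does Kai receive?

D

Weekly reports: drop 51, 54 → average of remaining 10 = 821.5/10 = 82.15
Weighted total:
  Final exam 43 × 0.14 = 6.02
  Weekly reports 82.15 × 0.18 = 14.787
  Assignments 99 × 0.13 = 12.87
  Portfolio 51.5 × 0.05 = 2.575
  Midterm exam 44 × 0.2 = 8.8
  Discussion 72.5 × 0.3 = 21.75
Sum = 66.802
66.802 is ≥ 60 and < 67 → D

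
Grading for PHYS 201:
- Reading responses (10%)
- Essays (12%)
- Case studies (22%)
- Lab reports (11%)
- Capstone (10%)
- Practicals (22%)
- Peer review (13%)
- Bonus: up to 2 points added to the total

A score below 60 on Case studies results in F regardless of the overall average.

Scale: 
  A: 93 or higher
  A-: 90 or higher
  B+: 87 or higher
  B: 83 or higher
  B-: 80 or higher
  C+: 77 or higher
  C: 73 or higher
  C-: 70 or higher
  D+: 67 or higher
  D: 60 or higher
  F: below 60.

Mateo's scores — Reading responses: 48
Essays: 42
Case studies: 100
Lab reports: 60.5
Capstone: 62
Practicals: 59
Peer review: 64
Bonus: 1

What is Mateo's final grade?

D

Case studies score 100 ≥ 60: minimum met.
Weighted total:
  Reading responses 48 × 0.1 = 4.8
  Essays 42 × 0.12 = 5.04
  Case studies 100 × 0.22 = 22
  Lab reports 60.5 × 0.11 = 6.655
  Capstone 62 × 0.1 = 6.2
  Practicals 59 × 0.22 = 12.98
  Peer review 64 × 0.13 = 8.32
Sum = 65.995
Bonus: 65.995 + 1 = 66.995
66.995 is ≥ 60 and < 67 → D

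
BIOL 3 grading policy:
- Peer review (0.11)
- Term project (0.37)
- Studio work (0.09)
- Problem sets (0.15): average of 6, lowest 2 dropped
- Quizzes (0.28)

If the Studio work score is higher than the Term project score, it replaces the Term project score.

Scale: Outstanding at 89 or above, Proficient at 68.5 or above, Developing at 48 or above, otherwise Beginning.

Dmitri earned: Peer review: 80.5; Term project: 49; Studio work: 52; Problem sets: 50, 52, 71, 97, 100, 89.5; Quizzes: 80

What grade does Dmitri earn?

Proficient

Problem sets: drop 50, 52 → average of remaining 4 = 357.5/4 = 89.375
Studio work (52) > Term project (49), so Term project counts as 52.
Weighted total:
  Peer review 80.5 × 0.11 = 8.855
  Term project 52 × 0.37 = 19.24
  Studio work 52 × 0.09 = 4.68
  Problem sets 89.375 × 0.15 = 13.40625
  Quizzes 80 × 0.28 = 22.4
Sum = 68.58125
68.58125 is ≥ 68.5 and < 89 → Proficient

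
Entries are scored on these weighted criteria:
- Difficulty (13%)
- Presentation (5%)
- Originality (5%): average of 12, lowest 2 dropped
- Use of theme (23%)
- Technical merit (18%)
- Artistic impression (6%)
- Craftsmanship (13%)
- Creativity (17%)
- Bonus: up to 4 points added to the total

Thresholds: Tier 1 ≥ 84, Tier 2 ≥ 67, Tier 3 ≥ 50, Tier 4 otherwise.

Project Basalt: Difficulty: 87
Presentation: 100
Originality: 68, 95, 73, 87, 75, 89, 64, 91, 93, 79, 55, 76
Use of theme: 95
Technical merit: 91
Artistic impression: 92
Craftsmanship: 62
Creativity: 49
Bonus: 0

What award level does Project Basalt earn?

Tier 2

Originality: drop 55, 64 → average of remaining 10 = 826/10 = 82.6
Weighted total:
  Difficulty 87 × 0.13 = 11.31
  Presentation 100 × 0.05 = 5
  Originality 82.6 × 0.05 = 4.13
  Use of theme 95 × 0.23 = 21.85
  Technical merit 91 × 0.18 = 16.38
  Artistic impression 92 × 0.06 = 5.52
  Craftsmanship 62 × 0.13 = 8.06
  Creativity 49 × 0.17 = 8.33
Sum = 80.58
Bonus: 80.58 + 0 = 80.58
80.58 is ≥ 67 and < 84 → Tier 2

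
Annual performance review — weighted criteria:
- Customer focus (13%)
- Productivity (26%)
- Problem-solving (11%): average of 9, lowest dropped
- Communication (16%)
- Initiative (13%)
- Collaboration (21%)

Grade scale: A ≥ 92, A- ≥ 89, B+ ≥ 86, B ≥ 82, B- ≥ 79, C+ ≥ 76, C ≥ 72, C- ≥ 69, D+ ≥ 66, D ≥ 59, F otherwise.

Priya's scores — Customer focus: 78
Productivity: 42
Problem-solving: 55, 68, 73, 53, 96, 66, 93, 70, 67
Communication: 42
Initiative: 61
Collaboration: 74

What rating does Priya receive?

D

Problem-solving: drop 53 → average of remaining 8 = 588/8 = 73.5
Weighted total:
  Customer focus 78 × 0.13 = 10.14
  Productivity 42 × 0.26 = 10.92
  Problem-solving 73.5 × 0.11 = 8.085
  Communication 42 × 0.16 = 6.72
  Initiative 61 × 0.13 = 7.93
  Collaboration 74 × 0.21 = 15.54
Sum = 59.335
59.335 is ≥ 59 and < 66 → D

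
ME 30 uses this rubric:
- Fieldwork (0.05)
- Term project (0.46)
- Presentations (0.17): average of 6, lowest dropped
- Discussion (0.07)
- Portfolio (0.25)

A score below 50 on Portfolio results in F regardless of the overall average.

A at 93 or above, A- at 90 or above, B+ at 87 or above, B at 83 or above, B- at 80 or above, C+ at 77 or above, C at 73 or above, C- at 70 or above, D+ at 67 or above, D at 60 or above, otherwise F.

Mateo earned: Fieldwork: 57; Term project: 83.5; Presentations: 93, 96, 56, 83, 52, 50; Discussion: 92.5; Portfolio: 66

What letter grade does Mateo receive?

Presentations: drop 50 → average of remaining 5 = 380/5 = 76
Portfolio score 66 ≥ 50: minimum met.
Weighted total:
  Fieldwork 57 × 0.05 = 2.85
  Term project 83.5 × 0.46 = 38.41
  Presentations 76 × 0.17 = 12.92
  Discussion 92.5 × 0.07 = 6.475
  Portfolio 66 × 0.25 = 16.5
Sum = 77.155
77.155 is ≥ 77 and < 80 → C+

C+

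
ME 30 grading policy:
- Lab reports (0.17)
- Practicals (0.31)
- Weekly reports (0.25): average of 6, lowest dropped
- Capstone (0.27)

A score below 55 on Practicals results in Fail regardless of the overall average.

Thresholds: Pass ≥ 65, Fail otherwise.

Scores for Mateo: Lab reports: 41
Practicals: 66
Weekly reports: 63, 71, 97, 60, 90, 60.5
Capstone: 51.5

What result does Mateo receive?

Fail

Weekly reports: drop 60 → average of remaining 5 = 381.5/5 = 76.3
Practicals score 66 ≥ 55: minimum met.
Weighted total:
  Lab reports 41 × 0.17 = 6.97
  Practicals 66 × 0.31 = 20.46
  Weekly reports 76.3 × 0.25 = 19.075
  Capstone 51.5 × 0.27 = 13.905
Sum = 60.41
60.41 < 65 → Fail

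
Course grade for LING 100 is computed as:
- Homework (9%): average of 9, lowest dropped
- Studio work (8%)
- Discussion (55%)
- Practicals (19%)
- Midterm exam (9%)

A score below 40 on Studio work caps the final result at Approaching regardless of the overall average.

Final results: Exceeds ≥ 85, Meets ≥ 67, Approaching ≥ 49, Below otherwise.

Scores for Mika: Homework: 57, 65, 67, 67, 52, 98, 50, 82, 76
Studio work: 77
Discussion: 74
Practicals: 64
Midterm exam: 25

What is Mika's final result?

Meets

Homework: drop 50 → average of remaining 8 = 564/8 = 70.5
Studio work score 77 ≥ 40: minimum met.
Weighted total:
  Homework 70.5 × 0.09 = 6.345
  Studio work 77 × 0.08 = 6.16
  Discussion 74 × 0.55 = 40.7
  Practicals 64 × 0.19 = 12.16
  Midterm exam 25 × 0.09 = 2.25
Sum = 67.615
67.615 is ≥ 67 and < 85 → Meets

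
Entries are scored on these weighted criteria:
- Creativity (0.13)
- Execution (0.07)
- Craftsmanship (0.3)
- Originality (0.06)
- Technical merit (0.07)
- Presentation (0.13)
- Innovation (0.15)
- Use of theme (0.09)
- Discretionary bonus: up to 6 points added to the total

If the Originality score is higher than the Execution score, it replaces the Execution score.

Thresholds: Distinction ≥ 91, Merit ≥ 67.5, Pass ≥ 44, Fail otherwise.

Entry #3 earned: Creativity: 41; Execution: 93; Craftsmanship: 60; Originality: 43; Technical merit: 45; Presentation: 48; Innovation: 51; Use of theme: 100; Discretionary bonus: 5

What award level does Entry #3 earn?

Originality (43) ≤ Execution (93), so Execution stays at 93.
Weighted total:
  Creativity 41 × 0.13 = 5.33
  Execution 93 × 0.07 = 6.51
  Craftsmanship 60 × 0.3 = 18
  Originality 43 × 0.06 = 2.58
  Technical merit 45 × 0.07 = 3.15
  Presentation 48 × 0.13 = 6.24
  Innovation 51 × 0.15 = 7.65
  Use of theme 100 × 0.09 = 9
Sum = 58.46
Discretionary bonus: 58.46 + 5 = 63.46
63.46 is ≥ 44 and < 67.5 → Pass

Pass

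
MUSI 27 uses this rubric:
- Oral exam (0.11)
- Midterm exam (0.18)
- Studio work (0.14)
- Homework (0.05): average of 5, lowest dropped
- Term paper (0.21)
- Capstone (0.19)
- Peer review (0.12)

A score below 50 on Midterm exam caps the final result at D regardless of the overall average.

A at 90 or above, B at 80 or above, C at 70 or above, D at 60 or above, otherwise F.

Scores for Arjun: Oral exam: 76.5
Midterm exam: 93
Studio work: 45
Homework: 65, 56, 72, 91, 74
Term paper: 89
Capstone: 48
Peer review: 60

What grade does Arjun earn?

C

Homework: drop 56 → average of remaining 4 = 302/4 = 75.5
Midterm exam score 93 ≥ 50: minimum met.
Weighted total:
  Oral exam 76.5 × 0.11 = 8.415
  Midterm exam 93 × 0.18 = 16.74
  Studio work 45 × 0.14 = 6.3
  Homework 75.5 × 0.05 = 3.775
  Term paper 89 × 0.21 = 18.69
  Capstone 48 × 0.19 = 9.12
  Peer review 60 × 0.12 = 7.2
Sum = 70.24
70.24 is ≥ 70 and < 80 → C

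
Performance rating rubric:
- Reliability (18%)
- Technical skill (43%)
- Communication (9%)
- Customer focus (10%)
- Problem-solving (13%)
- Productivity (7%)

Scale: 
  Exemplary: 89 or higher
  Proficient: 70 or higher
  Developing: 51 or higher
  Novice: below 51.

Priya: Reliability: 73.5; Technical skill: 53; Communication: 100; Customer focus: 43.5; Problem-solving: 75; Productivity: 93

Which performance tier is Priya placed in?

Weighted total:
  Reliability 73.5 × 0.18 = 13.23
  Technical skill 53 × 0.43 = 22.79
  Communication 100 × 0.09 = 9
  Customer focus 43.5 × 0.1 = 4.35
  Problem-solving 75 × 0.13 = 9.75
  Productivity 93 × 0.07 = 6.51
Sum = 65.63
65.63 is ≥ 51 and < 70 → Developing

Developing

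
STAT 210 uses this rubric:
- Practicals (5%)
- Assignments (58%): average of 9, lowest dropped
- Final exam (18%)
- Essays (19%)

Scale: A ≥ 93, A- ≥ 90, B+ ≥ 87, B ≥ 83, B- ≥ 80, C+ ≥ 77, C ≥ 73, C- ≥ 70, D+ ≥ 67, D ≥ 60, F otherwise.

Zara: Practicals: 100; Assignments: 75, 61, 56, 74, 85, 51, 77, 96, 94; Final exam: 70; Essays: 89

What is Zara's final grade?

Assignments: drop 51 → average of remaining 8 = 618/8 = 77.25
Weighted total:
  Practicals 100 × 0.05 = 5
  Assignments 77.25 × 0.58 = 44.805
  Final exam 70 × 0.18 = 12.6
  Essays 89 × 0.19 = 16.91
Sum = 79.315
79.315 is ≥ 77 and < 80 → C+

C+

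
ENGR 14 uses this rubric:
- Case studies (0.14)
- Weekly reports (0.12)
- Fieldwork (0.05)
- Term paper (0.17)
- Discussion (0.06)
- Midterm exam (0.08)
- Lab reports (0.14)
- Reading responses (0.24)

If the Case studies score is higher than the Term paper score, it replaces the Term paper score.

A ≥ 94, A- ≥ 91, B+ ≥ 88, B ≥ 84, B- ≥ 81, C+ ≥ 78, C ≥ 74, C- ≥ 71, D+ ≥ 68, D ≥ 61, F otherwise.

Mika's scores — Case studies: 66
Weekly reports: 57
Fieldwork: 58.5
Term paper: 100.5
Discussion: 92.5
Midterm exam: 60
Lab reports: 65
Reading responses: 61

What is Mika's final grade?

Case studies (66) ≤ Term paper (100.5), so Term paper stays at 100.5.
Weighted total:
  Case studies 66 × 0.14 = 9.24
  Weekly reports 57 × 0.12 = 6.84
  Fieldwork 58.5 × 0.05 = 2.925
  Term paper 100.5 × 0.17 = 17.085
  Discussion 92.5 × 0.06 = 5.55
  Midterm exam 60 × 0.08 = 4.8
  Lab reports 65 × 0.14 = 9.1
  Reading responses 61 × 0.24 = 14.64
Sum = 70.18
70.18 is ≥ 68 and < 71 → D+

D+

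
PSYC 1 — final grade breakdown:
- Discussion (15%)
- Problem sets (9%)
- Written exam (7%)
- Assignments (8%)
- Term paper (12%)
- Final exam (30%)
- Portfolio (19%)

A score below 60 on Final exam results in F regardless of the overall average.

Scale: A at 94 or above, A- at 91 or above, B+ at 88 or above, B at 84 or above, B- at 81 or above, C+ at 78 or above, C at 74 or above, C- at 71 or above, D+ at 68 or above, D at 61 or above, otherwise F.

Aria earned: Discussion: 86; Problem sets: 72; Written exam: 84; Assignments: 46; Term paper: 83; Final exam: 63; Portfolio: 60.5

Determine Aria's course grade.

Final exam score 63 ≥ 60: minimum met.
Weighted total:
  Discussion 86 × 0.15 = 12.9
  Problem sets 72 × 0.09 = 6.48
  Written exam 84 × 0.07 = 5.88
  Assignments 46 × 0.08 = 3.68
  Term paper 83 × 0.12 = 9.96
  Final exam 63 × 0.3 = 18.9
  Portfolio 60.5 × 0.19 = 11.495
Sum = 69.295
69.295 is ≥ 68 and < 71 → D+

D+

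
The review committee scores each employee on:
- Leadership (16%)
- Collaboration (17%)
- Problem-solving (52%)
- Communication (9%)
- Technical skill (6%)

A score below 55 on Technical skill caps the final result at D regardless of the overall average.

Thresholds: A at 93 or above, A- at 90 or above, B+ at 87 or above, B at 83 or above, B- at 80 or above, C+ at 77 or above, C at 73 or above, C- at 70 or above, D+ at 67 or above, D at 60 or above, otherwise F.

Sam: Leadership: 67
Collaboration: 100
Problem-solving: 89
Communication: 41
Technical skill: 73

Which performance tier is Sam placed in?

Technical skill score 73 ≥ 55: minimum met.
Weighted total:
  Leadership 67 × 0.16 = 10.72
  Collaboration 100 × 0.17 = 17
  Problem-solving 89 × 0.52 = 46.28
  Communication 41 × 0.09 = 3.69
  Technical skill 73 × 0.06 = 4.38
Sum = 82.07
82.07 is ≥ 80 and < 83 → B-

B-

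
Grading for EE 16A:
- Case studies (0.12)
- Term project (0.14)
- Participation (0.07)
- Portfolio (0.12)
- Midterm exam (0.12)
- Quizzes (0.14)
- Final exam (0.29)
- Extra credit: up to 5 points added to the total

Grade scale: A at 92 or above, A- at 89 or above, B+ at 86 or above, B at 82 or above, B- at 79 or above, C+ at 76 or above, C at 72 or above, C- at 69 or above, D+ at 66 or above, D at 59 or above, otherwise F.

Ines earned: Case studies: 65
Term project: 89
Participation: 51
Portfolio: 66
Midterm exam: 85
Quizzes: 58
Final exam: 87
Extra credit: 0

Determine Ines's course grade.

C

Weighted total:
  Case studies 65 × 0.12 = 7.8
  Term project 89 × 0.14 = 12.46
  Participation 51 × 0.07 = 3.57
  Portfolio 66 × 0.12 = 7.92
  Midterm exam 85 × 0.12 = 10.2
  Quizzes 58 × 0.14 = 8.12
  Final exam 87 × 0.29 = 25.23
Sum = 75.3
Extra credit: 75.3 + 0 = 75.3
75.3 is ≥ 72 and < 76 → C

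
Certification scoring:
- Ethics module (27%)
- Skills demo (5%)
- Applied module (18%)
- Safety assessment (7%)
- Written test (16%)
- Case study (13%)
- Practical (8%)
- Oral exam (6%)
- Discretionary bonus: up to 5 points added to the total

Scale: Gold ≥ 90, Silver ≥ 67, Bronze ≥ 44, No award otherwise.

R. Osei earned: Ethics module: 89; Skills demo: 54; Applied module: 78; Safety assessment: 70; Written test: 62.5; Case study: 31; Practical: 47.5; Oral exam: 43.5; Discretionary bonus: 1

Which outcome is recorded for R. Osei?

Weighted total:
  Ethics module 89 × 0.27 = 24.03
  Skills demo 54 × 0.05 = 2.7
  Applied module 78 × 0.18 = 14.04
  Safety assessment 70 × 0.07 = 4.9
  Written test 62.5 × 0.16 = 10
  Case study 31 × 0.13 = 4.03
  Practical 47.5 × 0.08 = 3.8
  Oral exam 43.5 × 0.06 = 2.61
Sum = 66.11
Discretionary bonus: 66.11 + 1 = 67.11
67.11 is ≥ 67 and < 90 → Silver

Silver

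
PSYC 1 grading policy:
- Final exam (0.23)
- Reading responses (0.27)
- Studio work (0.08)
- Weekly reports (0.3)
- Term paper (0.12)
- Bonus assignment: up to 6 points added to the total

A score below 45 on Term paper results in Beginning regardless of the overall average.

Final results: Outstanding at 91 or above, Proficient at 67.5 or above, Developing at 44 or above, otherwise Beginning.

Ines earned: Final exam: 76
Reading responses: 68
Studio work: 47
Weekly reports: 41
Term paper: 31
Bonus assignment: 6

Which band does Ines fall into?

Beginning

Term paper score 31 < 45: minimum not met.
Weighted total:
  Final exam 76 × 0.23 = 17.48
  Reading responses 68 × 0.27 = 18.36
  Studio work 47 × 0.08 = 3.76
  Weekly reports 41 × 0.3 = 12.3
  Term paper 31 × 0.12 = 3.72
Sum = 55.62
Bonus assignment: 55.62 + 6 = 61.62
Because the Term paper minimum was not met, the result is Beginning.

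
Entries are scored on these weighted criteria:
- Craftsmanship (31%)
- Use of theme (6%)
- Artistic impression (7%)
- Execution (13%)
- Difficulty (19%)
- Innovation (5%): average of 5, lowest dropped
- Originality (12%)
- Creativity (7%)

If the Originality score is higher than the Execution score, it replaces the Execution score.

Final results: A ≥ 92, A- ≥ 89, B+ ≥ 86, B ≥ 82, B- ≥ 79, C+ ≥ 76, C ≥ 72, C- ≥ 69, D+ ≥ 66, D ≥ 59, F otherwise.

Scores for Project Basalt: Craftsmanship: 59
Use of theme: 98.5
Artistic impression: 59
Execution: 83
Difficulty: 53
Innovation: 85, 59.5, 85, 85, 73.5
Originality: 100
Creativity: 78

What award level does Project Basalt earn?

C

Innovation: drop 59.5 → average of remaining 4 = 328.5/4 = 82.125
Originality (100) > Execution (83), so Execution counts as 100.
Weighted total:
  Craftsmanship 59 × 0.31 = 18.29
  Use of theme 98.5 × 0.06 = 5.91
  Artistic impression 59 × 0.07 = 4.13
  Execution 100 × 0.13 = 13
  Difficulty 53 × 0.19 = 10.07
  Innovation 82.125 × 0.05 = 4.10625
  Originality 100 × 0.12 = 12
  Creativity 78 × 0.07 = 5.46
Sum = 72.96625
72.96625 is ≥ 72 and < 76 → C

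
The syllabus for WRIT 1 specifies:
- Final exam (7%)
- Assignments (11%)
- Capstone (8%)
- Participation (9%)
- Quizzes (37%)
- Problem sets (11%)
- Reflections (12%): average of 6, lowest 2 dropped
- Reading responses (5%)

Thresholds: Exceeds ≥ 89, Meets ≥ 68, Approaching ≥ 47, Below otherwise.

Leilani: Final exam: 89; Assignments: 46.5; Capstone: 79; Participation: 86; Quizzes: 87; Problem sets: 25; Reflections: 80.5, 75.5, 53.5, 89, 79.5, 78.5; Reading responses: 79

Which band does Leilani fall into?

Reflections: drop 53.5, 75.5 → average of remaining 4 = 327.5/4 = 81.875
Weighted total:
  Final exam 89 × 0.07 = 6.23
  Assignments 46.5 × 0.11 = 5.115
  Capstone 79 × 0.08 = 6.32
  Participation 86 × 0.09 = 7.74
  Quizzes 87 × 0.37 = 32.19
  Problem sets 25 × 0.11 = 2.75
  Reflections 81.875 × 0.12 = 9.825
  Reading responses 79 × 0.05 = 3.95
Sum = 74.12
74.12 is ≥ 68 and < 89 → Meets

Meets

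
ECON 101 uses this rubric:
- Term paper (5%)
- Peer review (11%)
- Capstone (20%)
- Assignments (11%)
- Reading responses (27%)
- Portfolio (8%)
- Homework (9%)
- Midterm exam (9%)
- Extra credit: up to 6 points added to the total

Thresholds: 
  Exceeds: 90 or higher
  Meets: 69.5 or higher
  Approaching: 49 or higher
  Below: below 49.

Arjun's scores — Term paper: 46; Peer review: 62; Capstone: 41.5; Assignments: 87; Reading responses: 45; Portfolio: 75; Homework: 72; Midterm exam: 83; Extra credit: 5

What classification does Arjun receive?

Weighted total:
  Term paper 46 × 0.05 = 2.3
  Peer review 62 × 0.11 = 6.82
  Capstone 41.5 × 0.2 = 8.3
  Assignments 87 × 0.11 = 9.57
  Reading responses 45 × 0.27 = 12.15
  Portfolio 75 × 0.08 = 6
  Homework 72 × 0.09 = 6.48
  Midterm exam 83 × 0.09 = 7.47
Sum = 59.09
Extra credit: 59.09 + 5 = 64.09
64.09 is ≥ 49 and < 69.5 → Approaching

Approaching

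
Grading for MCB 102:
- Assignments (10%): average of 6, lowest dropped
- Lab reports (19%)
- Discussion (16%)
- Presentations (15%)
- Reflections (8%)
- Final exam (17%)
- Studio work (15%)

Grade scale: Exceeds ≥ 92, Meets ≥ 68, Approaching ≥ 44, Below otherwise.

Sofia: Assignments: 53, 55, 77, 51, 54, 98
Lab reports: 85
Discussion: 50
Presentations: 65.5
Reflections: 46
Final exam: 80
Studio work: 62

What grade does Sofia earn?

Assignments: drop 51 → average of remaining 5 = 337/5 = 67.4
Weighted total:
  Assignments 67.4 × 0.1 = 6.74
  Lab reports 85 × 0.19 = 16.15
  Discussion 50 × 0.16 = 8
  Presentations 65.5 × 0.15 = 9.825
  Reflections 46 × 0.08 = 3.68
  Final exam 80 × 0.17 = 13.6
  Studio work 62 × 0.15 = 9.3
Sum = 67.295
67.295 is ≥ 44 and < 68 → Approaching

Approaching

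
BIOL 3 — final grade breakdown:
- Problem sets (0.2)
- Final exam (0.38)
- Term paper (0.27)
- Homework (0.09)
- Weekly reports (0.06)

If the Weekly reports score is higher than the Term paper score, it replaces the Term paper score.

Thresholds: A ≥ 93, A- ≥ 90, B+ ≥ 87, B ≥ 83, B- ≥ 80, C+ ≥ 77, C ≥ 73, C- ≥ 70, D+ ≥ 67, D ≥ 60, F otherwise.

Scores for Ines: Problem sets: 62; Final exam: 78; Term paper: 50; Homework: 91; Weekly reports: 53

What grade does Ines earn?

D+

Weekly reports (53) > Term paper (50), so Term paper counts as 53.
Weighted total:
  Problem sets 62 × 0.2 = 12.4
  Final exam 78 × 0.38 = 29.64
  Term paper 53 × 0.27 = 14.31
  Homework 91 × 0.09 = 8.19
  Weekly reports 53 × 0.06 = 3.18
Sum = 67.72
67.72 is ≥ 67 and < 70 → D+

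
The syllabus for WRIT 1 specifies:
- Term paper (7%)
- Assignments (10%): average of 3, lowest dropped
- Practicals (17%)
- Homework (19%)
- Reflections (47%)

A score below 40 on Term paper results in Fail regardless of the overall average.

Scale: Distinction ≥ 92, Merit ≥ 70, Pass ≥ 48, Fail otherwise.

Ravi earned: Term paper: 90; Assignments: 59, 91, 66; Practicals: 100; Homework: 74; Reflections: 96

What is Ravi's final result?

Assignments: drop 59 → average of remaining 2 = 157/2 = 78.5
Term paper score 90 ≥ 40: minimum met.
Weighted total:
  Term paper 90 × 0.07 = 6.3
  Assignments 78.5 × 0.1 = 7.85
  Practicals 100 × 0.17 = 17
  Homework 74 × 0.19 = 14.06
  Reflections 96 × 0.47 = 45.12
Sum = 90.33
90.33 is ≥ 70 and < 92 → Merit

Merit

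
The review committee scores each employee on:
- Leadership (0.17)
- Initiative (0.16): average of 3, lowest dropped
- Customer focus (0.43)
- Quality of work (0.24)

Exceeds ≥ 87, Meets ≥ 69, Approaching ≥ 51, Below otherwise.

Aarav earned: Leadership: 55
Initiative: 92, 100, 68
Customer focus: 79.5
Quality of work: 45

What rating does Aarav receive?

Meets

Initiative: drop 68 → average of remaining 2 = 192/2 = 96
Weighted total:
  Leadership 55 × 0.17 = 9.35
  Initiative 96 × 0.16 = 15.36
  Customer focus 79.5 × 0.43 = 34.185
  Quality of work 45 × 0.24 = 10.8
Sum = 69.695
69.695 is ≥ 69 and < 87 → Meets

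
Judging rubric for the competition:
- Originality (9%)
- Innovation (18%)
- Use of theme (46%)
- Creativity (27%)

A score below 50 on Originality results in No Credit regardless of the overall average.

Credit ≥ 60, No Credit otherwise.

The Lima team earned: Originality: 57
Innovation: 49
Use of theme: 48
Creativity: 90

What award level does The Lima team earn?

Credit

Originality score 57 ≥ 50: minimum met.
Weighted total:
  Originality 57 × 0.09 = 5.13
  Innovation 49 × 0.18 = 8.82
  Use of theme 48 × 0.46 = 22.08
  Creativity 90 × 0.27 = 24.3
Sum = 60.33
60.33 ≥ 60 → Credit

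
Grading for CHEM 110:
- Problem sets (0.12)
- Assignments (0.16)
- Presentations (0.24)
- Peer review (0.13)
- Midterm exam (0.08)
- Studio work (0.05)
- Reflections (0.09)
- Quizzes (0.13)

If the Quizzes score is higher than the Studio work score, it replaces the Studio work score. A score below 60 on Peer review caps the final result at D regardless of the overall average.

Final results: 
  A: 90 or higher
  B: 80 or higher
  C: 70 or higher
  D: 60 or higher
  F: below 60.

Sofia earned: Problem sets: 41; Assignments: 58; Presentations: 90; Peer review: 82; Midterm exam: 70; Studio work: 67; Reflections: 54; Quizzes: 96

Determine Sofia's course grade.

C

Quizzes (96) > Studio work (67), so Studio work counts as 96.
Peer review score 82 ≥ 60: minimum met.
Weighted total:
  Problem sets 41 × 0.12 = 4.92
  Assignments 58 × 0.16 = 9.28
  Presentations 90 × 0.24 = 21.6
  Peer review 82 × 0.13 = 10.66
  Midterm exam 70 × 0.08 = 5.6
  Studio work 96 × 0.05 = 4.8
  Reflections 54 × 0.09 = 4.86
  Quizzes 96 × 0.13 = 12.48
Sum = 74.2
74.2 is ≥ 70 and < 80 → C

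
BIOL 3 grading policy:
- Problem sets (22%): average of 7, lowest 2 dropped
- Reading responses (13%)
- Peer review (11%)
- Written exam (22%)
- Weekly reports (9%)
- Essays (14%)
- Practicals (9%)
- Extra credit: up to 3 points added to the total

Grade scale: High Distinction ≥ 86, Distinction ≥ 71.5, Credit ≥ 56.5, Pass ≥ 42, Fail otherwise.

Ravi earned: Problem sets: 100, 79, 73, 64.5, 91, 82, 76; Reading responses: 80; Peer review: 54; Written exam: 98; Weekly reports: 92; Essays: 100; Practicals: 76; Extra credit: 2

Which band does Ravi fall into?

High Distinction

Problem sets: drop 64.5, 73 → average of remaining 5 = 428/5 = 85.6
Weighted total:
  Problem sets 85.6 × 0.22 = 18.832
  Reading responses 80 × 0.13 = 10.4
  Peer review 54 × 0.11 = 5.94
  Written exam 98 × 0.22 = 21.56
  Weekly reports 92 × 0.09 = 8.28
  Essays 100 × 0.14 = 14
  Practicals 76 × 0.09 = 6.84
Sum = 85.852
Extra credit: 85.852 + 2 = 87.852
87.852 ≥ 86 → High Distinction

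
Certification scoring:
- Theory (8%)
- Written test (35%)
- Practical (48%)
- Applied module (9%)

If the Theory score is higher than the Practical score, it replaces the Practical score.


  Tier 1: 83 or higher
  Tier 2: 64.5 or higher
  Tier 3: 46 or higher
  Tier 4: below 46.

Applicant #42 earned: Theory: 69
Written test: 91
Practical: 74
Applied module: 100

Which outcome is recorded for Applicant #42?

Tier 2

Theory (69) ≤ Practical (74), so Practical stays at 74.
Weighted total:
  Theory 69 × 0.08 = 5.52
  Written test 91 × 0.35 = 31.85
  Practical 74 × 0.48 = 35.52
  Applied module 100 × 0.09 = 9
Sum = 81.89
81.89 is ≥ 64.5 and < 83 → Tier 2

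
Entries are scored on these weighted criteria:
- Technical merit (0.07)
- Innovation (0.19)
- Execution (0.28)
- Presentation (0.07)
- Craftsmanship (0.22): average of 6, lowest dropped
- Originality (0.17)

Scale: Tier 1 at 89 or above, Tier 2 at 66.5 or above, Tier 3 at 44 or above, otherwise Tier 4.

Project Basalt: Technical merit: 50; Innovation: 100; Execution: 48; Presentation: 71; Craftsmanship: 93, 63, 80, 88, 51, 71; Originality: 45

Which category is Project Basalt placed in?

Craftsmanship: drop 51 → average of remaining 5 = 395/5 = 79
Weighted total:
  Technical merit 50 × 0.07 = 3.5
  Innovation 100 × 0.19 = 19
  Execution 48 × 0.28 = 13.44
  Presentation 71 × 0.07 = 4.97
  Craftsmanship 79 × 0.22 = 17.38
  Originality 45 × 0.17 = 7.65
Sum = 65.94
65.94 is ≥ 44 and < 66.5 → Tier 3

Tier 3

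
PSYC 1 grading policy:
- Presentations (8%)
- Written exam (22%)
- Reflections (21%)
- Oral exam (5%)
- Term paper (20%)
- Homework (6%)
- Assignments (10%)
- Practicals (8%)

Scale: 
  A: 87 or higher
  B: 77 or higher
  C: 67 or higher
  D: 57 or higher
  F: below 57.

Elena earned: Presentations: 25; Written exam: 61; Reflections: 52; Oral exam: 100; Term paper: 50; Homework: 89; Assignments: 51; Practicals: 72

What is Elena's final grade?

Weighted total:
  Presentations 25 × 0.08 = 2
  Written exam 61 × 0.22 = 13.42
  Reflections 52 × 0.21 = 10.92
  Oral exam 100 × 0.05 = 5
  Term paper 50 × 0.2 = 10
  Homework 89 × 0.06 = 5.34
  Assignments 51 × 0.1 = 5.1
  Practicals 72 × 0.08 = 5.76
Sum = 57.54
57.54 is ≥ 57 and < 67 → D

D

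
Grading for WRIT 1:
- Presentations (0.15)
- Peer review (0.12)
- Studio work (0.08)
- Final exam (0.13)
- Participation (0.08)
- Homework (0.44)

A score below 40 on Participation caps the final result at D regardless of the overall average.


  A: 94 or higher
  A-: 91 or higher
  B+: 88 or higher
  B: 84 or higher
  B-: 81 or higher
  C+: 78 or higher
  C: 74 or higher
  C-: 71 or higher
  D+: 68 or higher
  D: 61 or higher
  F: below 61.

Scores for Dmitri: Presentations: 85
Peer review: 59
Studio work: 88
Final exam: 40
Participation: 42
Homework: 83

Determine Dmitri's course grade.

C-

Participation score 42 ≥ 40: minimum met.
Weighted total:
  Presentations 85 × 0.15 = 12.75
  Peer review 59 × 0.12 = 7.08
  Studio work 88 × 0.08 = 7.04
  Final exam 40 × 0.13 = 5.2
  Participation 42 × 0.08 = 3.36
  Homework 83 × 0.44 = 36.52
Sum = 71.95
71.95 is ≥ 71 and < 74 → C-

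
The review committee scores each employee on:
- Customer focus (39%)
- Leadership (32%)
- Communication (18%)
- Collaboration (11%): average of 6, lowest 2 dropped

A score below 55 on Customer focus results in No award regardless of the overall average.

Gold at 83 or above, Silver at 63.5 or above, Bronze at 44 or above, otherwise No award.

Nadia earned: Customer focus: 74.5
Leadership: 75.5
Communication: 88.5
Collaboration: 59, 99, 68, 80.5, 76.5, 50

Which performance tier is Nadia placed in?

Collaboration: drop 50, 59 → average of remaining 4 = 324/4 = 81
Customer focus score 74.5 ≥ 55: minimum met.
Weighted total:
  Customer focus 74.5 × 0.39 = 29.055
  Leadership 75.5 × 0.32 = 24.16
  Communication 88.5 × 0.18 = 15.93
  Collaboration 81 × 0.11 = 8.91
Sum = 78.055
78.055 is ≥ 63.5 and < 83 → Silver

Silver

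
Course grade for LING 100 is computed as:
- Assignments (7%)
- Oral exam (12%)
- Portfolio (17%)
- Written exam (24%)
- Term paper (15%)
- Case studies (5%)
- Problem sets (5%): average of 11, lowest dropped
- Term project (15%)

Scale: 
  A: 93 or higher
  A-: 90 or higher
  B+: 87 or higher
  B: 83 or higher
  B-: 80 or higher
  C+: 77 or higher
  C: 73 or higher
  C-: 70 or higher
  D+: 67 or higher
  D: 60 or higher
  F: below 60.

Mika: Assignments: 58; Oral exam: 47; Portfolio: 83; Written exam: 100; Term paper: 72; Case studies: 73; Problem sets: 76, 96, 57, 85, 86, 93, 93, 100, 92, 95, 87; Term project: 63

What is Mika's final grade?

Problem sets: drop 57 → average of remaining 10 = 903/10 = 90.3
Weighted total:
  Assignments 58 × 0.07 = 4.06
  Oral exam 47 × 0.12 = 5.64
  Portfolio 83 × 0.17 = 14.11
  Written exam 100 × 0.24 = 24
  Term paper 72 × 0.15 = 10.8
  Case studies 73 × 0.05 = 3.65
  Problem sets 90.3 × 0.05 = 4.515
  Term project 63 × 0.15 = 9.45
Sum = 76.225
76.225 is ≥ 73 and < 77 → C

C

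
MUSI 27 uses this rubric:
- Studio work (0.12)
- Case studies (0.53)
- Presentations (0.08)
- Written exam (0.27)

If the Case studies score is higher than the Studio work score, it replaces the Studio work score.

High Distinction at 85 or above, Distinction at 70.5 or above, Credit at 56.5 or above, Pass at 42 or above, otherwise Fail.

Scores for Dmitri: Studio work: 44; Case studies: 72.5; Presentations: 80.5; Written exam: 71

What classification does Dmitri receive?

Distinction

Case studies (72.5) > Studio work (44), so Studio work counts as 72.5.
Weighted total:
  Studio work 72.5 × 0.12 = 8.7
  Case studies 72.5 × 0.53 = 38.425
  Presentations 80.5 × 0.08 = 6.44
  Written exam 71 × 0.27 = 19.17
Sum = 72.735
72.735 is ≥ 70.5 and < 85 → Distinction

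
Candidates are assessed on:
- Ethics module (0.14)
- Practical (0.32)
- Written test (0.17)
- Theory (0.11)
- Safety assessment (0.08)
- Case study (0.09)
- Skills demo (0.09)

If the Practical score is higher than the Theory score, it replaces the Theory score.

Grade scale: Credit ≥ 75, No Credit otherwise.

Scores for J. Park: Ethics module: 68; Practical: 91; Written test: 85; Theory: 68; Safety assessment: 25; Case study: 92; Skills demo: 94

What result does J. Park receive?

Practical (91) > Theory (68), so Theory counts as 91.
Weighted total:
  Ethics module 68 × 0.14 = 9.52
  Practical 91 × 0.32 = 29.12
  Written test 85 × 0.17 = 14.45
  Theory 91 × 0.11 = 10.01
  Safety assessment 25 × 0.08 = 2
  Case study 92 × 0.09 = 8.28
  Skills demo 94 × 0.09 = 8.46
Sum = 81.84
81.84 ≥ 75 → Credit

Credit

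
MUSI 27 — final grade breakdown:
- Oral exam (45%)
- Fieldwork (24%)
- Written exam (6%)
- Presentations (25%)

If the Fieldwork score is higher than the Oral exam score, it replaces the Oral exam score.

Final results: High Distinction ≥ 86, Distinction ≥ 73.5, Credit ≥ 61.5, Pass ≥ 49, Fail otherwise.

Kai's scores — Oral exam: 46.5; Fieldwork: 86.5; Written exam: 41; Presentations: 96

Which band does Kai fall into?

High Distinction

Fieldwork (86.5) > Oral exam (46.5), so Oral exam counts as 86.5.
Weighted total:
  Oral exam 86.5 × 0.45 = 38.925
  Fieldwork 86.5 × 0.24 = 20.76
  Written exam 41 × 0.06 = 2.46
  Presentations 96 × 0.25 = 24
Sum = 86.145
86.145 ≥ 86 → High Distinction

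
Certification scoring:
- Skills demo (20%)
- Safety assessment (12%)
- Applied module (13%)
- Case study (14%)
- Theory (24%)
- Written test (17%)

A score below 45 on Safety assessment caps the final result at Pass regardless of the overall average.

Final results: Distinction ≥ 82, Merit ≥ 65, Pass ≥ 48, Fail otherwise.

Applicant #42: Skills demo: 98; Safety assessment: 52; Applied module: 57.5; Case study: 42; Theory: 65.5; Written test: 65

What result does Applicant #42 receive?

Merit

Safety assessment score 52 ≥ 45: minimum met.
Weighted total:
  Skills demo 98 × 0.2 = 19.6
  Safety assessment 52 × 0.12 = 6.24
  Applied module 57.5 × 0.13 = 7.475
  Case study 42 × 0.14 = 5.88
  Theory 65.5 × 0.24 = 15.72
  Written test 65 × 0.17 = 11.05
Sum = 65.965
65.965 is ≥ 65 and < 82 → Merit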